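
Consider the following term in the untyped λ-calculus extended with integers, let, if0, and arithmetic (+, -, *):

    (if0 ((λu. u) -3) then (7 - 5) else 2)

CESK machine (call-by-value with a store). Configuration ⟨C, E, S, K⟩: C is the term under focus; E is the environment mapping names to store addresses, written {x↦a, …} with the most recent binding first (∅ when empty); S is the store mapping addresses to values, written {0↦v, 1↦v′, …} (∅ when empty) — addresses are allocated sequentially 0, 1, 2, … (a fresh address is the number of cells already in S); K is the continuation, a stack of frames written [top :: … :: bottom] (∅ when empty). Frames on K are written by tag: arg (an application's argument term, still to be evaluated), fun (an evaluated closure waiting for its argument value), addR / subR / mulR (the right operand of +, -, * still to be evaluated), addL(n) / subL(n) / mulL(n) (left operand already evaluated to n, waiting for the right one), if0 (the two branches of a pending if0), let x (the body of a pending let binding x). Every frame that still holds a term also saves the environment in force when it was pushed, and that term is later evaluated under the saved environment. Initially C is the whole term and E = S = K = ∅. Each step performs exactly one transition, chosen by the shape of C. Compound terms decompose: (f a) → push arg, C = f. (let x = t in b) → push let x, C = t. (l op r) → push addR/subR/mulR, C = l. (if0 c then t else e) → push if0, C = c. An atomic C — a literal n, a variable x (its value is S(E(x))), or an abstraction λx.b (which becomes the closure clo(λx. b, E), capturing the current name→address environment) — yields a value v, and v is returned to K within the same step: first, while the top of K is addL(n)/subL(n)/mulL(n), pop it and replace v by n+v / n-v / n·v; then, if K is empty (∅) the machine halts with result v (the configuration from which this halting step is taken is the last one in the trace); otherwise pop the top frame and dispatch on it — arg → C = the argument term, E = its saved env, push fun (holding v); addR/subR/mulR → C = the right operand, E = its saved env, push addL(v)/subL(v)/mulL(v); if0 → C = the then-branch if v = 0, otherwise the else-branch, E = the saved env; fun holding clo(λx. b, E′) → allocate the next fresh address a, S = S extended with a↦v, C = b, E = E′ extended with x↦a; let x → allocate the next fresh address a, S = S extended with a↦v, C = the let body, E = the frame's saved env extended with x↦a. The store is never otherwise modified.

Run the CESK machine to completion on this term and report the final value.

0. [C=(if0 ((λu. u) -3) then (7 - 5) else 2) | E=∅ | S=∅ | K=∅]
1. [C=((λu. u) -3) | E=∅ | S=∅ | K=[if0]]
2. [C=(λu. u) | E=∅ | S=∅ | K=[arg :: if0]]
3. [C=-3 | E=∅ | S=∅ | K=[fun :: if0]]
4. [C=u | E={u↦0} | S={0↦-3} | K=[if0]]
5. [C=2 | E=∅ | S={0↦-3} | K=∅]
→ final value 2

Answer: 2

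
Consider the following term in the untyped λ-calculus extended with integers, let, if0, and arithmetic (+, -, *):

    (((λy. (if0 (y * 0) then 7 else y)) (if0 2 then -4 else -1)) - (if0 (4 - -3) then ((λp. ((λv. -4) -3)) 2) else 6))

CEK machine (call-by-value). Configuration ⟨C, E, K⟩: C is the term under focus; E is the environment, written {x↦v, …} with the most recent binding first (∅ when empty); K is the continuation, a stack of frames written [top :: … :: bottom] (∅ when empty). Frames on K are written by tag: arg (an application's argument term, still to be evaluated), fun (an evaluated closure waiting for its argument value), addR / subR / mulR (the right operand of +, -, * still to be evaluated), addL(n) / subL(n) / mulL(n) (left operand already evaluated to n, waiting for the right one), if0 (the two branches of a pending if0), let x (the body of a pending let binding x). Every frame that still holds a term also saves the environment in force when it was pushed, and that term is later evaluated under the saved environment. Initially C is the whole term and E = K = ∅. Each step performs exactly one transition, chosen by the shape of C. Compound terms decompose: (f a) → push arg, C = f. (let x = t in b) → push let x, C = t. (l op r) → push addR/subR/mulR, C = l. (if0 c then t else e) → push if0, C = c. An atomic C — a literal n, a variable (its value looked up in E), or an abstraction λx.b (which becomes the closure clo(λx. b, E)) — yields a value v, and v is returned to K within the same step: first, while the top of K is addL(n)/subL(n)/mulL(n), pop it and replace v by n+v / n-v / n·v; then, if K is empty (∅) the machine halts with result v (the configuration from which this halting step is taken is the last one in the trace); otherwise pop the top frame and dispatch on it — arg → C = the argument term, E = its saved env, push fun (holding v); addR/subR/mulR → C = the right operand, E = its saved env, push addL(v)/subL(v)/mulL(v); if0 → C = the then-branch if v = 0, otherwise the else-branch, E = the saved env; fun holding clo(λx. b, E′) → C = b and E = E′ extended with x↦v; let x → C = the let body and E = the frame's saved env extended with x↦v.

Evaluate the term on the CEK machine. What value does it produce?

Answer: 1

Machine steps:
[0] [C=(((λy. (if0 (y * 0) then 7 else y)) (if0 2 then -4 else -1)) - (if0 (4 - -3) then ((λp. ((λv. -4) -3)) 2) else 6)) | E=∅ | K=∅]
[1] [C=((λy. (if0 (y * 0) then 7 else y)) (if0 2 then -4 else -1)) | E=∅ | K=[subR]]
[2] [C=(λy. (if0 (y * 0) then 7 else y)) | E=∅ | K=[arg :: subR]]
[3] [C=(if0 2 then -4 else -1) | E=∅ | K=[fun :: subR]]
[4] [C=2 | E=∅ | K=[if0 :: fun :: subR]]
[5] [C=-1 | E=∅ | K=[fun :: subR]]
[6] [C=(if0 (y * 0) then 7 else y) | E={y↦-1} | K=[subR]]
[7] [C=(y * 0) | E={y↦-1} | K=[if0 :: subR]]
[8] [C=y | E={y↦-1} | K=[mulR :: if0 :: subR]]
[9] [C=0 | E={y↦-1} | K=[mulL(-1) :: if0 :: subR]]
[10] [C=7 | E={y↦-1} | K=[subR]]
[11] [C=(if0 (4 - -3) then ((λp. ((λv. -4) -3)) 2) else 6) | E=∅ | K=[subL(7)]]
[12] [C=(4 - -3) | E=∅ | K=[if0 :: subL(7)]]
[13] [C=4 | E=∅ | K=[subR :: if0 :: subL(7)]]
[14] [C=-3 | E=∅ | K=[subL(4) :: if0 :: subL(7)]]
[15] [C=6 | E=∅ | K=[subL(7)]]
→ final value 1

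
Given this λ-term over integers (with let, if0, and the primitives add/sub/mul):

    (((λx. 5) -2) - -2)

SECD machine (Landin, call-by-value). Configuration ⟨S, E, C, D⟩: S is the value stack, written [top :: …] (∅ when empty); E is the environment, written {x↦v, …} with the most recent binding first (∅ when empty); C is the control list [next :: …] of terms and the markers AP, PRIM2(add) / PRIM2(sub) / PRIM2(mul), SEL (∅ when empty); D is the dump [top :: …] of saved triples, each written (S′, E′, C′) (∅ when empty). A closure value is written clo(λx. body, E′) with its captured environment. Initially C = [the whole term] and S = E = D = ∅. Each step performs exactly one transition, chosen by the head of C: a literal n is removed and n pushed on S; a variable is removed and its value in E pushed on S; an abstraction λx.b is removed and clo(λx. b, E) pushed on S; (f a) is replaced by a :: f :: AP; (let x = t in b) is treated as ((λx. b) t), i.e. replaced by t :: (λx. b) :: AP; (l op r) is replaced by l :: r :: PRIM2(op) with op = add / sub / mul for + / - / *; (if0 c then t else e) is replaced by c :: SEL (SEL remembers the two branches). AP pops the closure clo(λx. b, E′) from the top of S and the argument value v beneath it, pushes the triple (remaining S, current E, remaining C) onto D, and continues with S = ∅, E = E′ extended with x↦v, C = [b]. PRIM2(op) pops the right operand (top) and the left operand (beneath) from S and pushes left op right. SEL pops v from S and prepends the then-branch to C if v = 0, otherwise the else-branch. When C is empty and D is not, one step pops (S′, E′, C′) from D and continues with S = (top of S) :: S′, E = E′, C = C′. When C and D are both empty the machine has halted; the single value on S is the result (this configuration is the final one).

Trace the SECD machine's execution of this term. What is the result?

0. [S=∅ | E=∅ | C=[(((λx. 5) -2) - -2)] | D=∅]
1. [S=∅ | E=∅ | C=[((λx. 5) -2) :: -2 :: PRIM2(sub)] | D=∅]
2. [S=∅ | E=∅ | C=[-2 :: (λx. 5) :: AP :: -2 :: PRIM2(sub)] | D=∅]
3. [S=[-2] | E=∅ | C=[(λx. 5) :: AP :: -2 :: PRIM2(sub)] | D=∅]
4. [S=[clo(λx. 5, ∅) :: -2] | E=∅ | C=[AP :: -2 :: PRIM2(sub)] | D=∅]
5. [S=∅ | E={x↦-2} | C=[5] | D=[(∅, ∅, [-2 :: PRIM2(sub)])]]
6. [S=[5] | E={x↦-2} | C=∅ | D=[(∅, ∅, [-2 :: PRIM2(sub)])]]
7. [S=[5] | E=∅ | C=[-2 :: PRIM2(sub)] | D=∅]
8. [S=[-2 :: 5] | E=∅ | C=[PRIM2(sub)] | D=∅]
9. [S=[7] | E=∅ | C=∅ | D=∅]
→ final value 7

Answer: 7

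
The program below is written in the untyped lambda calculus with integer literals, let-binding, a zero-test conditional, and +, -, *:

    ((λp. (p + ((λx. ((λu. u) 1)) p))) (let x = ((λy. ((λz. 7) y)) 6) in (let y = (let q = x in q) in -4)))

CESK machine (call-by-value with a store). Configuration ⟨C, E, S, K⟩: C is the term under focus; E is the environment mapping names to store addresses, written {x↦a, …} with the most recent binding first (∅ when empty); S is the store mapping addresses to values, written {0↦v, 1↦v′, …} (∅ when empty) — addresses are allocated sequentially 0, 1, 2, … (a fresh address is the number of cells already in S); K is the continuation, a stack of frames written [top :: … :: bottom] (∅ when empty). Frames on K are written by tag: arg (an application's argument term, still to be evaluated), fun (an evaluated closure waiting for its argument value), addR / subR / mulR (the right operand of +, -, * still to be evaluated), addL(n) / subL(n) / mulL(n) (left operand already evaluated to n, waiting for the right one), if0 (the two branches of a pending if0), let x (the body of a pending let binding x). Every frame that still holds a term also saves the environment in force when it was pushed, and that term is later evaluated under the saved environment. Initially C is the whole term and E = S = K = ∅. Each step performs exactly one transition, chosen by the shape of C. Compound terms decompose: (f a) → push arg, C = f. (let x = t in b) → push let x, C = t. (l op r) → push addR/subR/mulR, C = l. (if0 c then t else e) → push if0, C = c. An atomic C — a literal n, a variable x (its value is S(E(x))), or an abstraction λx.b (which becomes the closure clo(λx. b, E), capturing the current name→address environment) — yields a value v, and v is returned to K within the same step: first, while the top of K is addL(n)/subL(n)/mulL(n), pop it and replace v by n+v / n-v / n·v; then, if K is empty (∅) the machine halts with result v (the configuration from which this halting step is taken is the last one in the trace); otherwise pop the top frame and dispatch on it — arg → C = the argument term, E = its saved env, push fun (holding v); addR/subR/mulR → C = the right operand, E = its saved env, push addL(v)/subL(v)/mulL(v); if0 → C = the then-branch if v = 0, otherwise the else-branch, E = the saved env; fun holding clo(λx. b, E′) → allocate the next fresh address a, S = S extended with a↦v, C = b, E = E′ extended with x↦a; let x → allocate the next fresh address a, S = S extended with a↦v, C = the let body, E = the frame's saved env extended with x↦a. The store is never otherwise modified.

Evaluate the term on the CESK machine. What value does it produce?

step 0: ⟨C=((λp. (p + ((λx. ((λu. u) 1)) p))) (let x = ((λy. ((λz. 7) y)) 6) in (let y = (let q = x in q) in -4))); E=∅; S=∅; K=∅⟩
step 1: ⟨C=(λp. (p + ((λx. ((λu. u) 1)) p))); E=∅; S=∅; K=[arg]⟩
step 2: ⟨C=(let x = ((λy. ((λz. 7) y)) 6) in (let y = (let q = x in q) in -4)); E=∅; S=∅; K=[fun]⟩
step 3: ⟨C=((λy. ((λz. 7) y)) 6); E=∅; S=∅; K=[let x :: fun]⟩
step 4: ⟨C=(λy. ((λz. 7) y)); E=∅; S=∅; K=[arg :: let x :: fun]⟩
step 5: ⟨C=6; E=∅; S=∅; K=[fun :: let x :: fun]⟩
step 6: ⟨C=((λz. 7) y); E={y↦0}; S={0↦6}; K=[let x :: fun]⟩
step 7: ⟨C=(λz. 7); E={y↦0}; S={0↦6}; K=[arg :: let x :: fun]⟩
step 8: ⟨C=y; E={y↦0}; S={0↦6}; K=[fun :: let x :: fun]⟩
step 9: ⟨C=7; E={z↦1, y↦0}; S={0↦6, 1↦6}; K=[let x :: fun]⟩
step 10: ⟨C=(let y = (let q = x in q) in -4); E={x↦2}; S={0↦6, 1↦6, 2↦7}; K=[fun]⟩
step 11: ⟨C=(let q = x in q); E={x↦2}; S={0↦6, 1↦6, 2↦7}; K=[let y :: fun]⟩
step 12: ⟨C=x; E={x↦2}; S={0↦6, 1↦6, 2↦7}; K=[let q :: let y :: fun]⟩
step 13: ⟨C=q; E={q↦3, x↦2}; S={0↦6, 1↦6, 2↦7, 3↦7}; K=[let y :: fun]⟩
step 14: ⟨C=-4; E={y↦4, x↦2}; S={0↦6, 1↦6, 2↦7, 3↦7, 4↦7}; K=[fun]⟩
step 15: ⟨C=(p + ((λx. ((λu. u) 1)) p)); E={p↦5}; S={0↦6, 1↦6, 2↦7, 3↦7, 4↦7, 5↦-4}; K=∅⟩
step 16: ⟨C=p; E={p↦5}; S={0↦6, 1↦6, 2↦7, 3↦7, 4↦7, 5↦-4}; K=[addR]⟩
step 17: ⟨C=((λx. ((λu. u) 1)) p); E={p↦5}; S={0↦6, 1↦6, 2↦7, 3↦7, 4↦7, 5↦-4}; K=[addL(-4)]⟩
step 18: ⟨C=(λx. ((λu. u) 1)); E={p↦5}; S={0↦6, 1↦6, 2↦7, 3↦7, 4↦7, 5↦-4}; K=[arg :: addL(-4)]⟩
step 19: ⟨C=p; E={p↦5}; S={0↦6, 1↦6, 2↦7, 3↦7, 4↦7, 5↦-4}; K=[fun :: addL(-4)]⟩
step 20: ⟨C=((λu. u) 1); E={x↦6, p↦5}; S={0↦6, 1↦6, 2↦7, 3↦7, 4↦7, 5↦-4, 6↦-4}; K=[addL(-4)]⟩
step 21: ⟨C=(λu. u); E={x↦6, p↦5}; S={0↦6, 1↦6, 2↦7, 3↦7, 4↦7, 5↦-4, 6↦-4}; K=[arg :: addL(-4)]⟩
step 22: ⟨C=1; E={x↦6, p↦5}; S={0↦6, 1↦6, 2↦7, 3↦7, 4↦7, 5↦-4, 6↦-4}; K=[fun :: addL(-4)]⟩
step 23: ⟨C=u; E={u↦7, x↦6, p↦5}; S={0↦6, 1↦6, 2↦7, 3↦7, 4↦7, 5↦-4, 6↦-4, 7↦1}; K=[addL(-4)]⟩
→ final value -3

Answer: -3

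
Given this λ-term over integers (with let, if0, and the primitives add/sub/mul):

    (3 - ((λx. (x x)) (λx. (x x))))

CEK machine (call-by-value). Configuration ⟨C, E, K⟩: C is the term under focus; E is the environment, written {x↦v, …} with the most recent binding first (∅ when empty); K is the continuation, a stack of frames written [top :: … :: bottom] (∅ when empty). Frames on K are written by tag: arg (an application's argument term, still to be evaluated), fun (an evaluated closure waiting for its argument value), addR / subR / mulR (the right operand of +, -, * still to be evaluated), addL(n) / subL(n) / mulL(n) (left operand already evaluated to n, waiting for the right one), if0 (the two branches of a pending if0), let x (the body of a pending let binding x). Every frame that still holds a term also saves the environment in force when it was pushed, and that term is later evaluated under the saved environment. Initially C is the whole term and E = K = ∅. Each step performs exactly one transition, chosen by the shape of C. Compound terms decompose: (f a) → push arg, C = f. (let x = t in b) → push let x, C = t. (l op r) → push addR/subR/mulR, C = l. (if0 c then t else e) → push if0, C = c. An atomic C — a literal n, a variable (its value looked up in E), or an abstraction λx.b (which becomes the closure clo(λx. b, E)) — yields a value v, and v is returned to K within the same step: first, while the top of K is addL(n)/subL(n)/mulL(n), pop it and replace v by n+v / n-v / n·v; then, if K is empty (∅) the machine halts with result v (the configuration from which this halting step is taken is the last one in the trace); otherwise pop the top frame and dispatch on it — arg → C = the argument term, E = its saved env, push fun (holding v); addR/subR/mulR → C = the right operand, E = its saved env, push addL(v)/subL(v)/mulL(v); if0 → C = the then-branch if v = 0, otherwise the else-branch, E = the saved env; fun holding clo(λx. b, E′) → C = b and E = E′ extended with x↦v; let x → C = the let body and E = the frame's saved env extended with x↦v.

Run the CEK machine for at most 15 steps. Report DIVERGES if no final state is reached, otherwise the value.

[0] [C=(3 - ((λx. (x x)) (λx. (x x)))) | E=∅ | K=∅]
[1] [C=3 | E=∅ | K=[subR]]
[2] [C=((λx. (x x)) (λx. (x x))) | E=∅ | K=[subL(3)]]
[3] [C=(λx. (x x)) | E=∅ | K=[arg :: subL(3)]]
[4] [C=(λx. (x x)) | E=∅ | K=[fun :: subL(3)]]
[5] [C=(x x) | E={x↦clo(λx. (x x), ∅)} | K=[subL(3)]]
[6] [C=x | E={x↦clo(λx. (x x), ∅)} | K=[arg :: subL(3)]]
[7] [C=x | E={x↦clo(λx. (x x), ∅)} | K=[fun :: subL(3)]]
… configuration repeats with period 3 (steps 5–7 recur indefinitely) …

Answer: DIVERGES (no final state within 15 steps)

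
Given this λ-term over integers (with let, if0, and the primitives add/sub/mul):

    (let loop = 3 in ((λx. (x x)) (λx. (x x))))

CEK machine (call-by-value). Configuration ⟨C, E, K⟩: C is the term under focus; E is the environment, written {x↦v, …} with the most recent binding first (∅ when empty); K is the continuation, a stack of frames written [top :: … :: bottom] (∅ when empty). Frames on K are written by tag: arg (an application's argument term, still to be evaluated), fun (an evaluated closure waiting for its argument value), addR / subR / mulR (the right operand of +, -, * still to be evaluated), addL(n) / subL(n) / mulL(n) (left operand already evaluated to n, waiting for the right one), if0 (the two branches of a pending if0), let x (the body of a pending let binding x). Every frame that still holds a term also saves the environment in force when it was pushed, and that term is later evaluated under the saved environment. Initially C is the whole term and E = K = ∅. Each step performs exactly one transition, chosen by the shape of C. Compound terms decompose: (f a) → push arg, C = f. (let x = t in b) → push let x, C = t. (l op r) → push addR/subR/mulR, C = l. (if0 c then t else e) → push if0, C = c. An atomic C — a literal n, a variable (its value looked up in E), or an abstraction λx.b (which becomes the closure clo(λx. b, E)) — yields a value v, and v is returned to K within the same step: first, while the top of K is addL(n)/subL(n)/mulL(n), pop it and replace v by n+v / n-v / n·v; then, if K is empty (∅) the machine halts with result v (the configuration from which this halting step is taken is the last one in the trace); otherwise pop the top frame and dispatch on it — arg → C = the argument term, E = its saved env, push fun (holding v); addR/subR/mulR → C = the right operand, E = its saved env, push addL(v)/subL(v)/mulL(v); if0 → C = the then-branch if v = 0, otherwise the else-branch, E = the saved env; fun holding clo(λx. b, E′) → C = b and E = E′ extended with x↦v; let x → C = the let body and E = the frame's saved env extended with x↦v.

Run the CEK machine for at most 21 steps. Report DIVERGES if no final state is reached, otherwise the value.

t=0: <C=(let loop = 3 in ((λx. (x x)) (λx. (x x)))), E=∅, K=∅>
t=1: <C=3, E=∅, K=[let loop]>
t=2: <C=((λx. (x x)) (λx. (x x))), E={loop↦3}, K=∅>
t=3: <C=(λx. (x x)), E={loop↦3}, K=[arg]>
t=4: <C=(λx. (x x)), E={loop↦3}, K=[fun]>
t=5: <C=(x x), E={x↦clo(λx. (x x), {loop↦3}), loop↦3}, K=∅>
t=6: <C=x, E={x↦clo(λx. (x x), {loop↦3}), loop↦3}, K=[arg]>
t=7: <C=x, E={x↦clo(λx. (x x), {loop↦3}), loop↦3}, K=[fun]>
… configuration repeats with period 3 (steps 5–7 recur indefinitely) …

Answer: DIVERGES (no final state within 21 steps)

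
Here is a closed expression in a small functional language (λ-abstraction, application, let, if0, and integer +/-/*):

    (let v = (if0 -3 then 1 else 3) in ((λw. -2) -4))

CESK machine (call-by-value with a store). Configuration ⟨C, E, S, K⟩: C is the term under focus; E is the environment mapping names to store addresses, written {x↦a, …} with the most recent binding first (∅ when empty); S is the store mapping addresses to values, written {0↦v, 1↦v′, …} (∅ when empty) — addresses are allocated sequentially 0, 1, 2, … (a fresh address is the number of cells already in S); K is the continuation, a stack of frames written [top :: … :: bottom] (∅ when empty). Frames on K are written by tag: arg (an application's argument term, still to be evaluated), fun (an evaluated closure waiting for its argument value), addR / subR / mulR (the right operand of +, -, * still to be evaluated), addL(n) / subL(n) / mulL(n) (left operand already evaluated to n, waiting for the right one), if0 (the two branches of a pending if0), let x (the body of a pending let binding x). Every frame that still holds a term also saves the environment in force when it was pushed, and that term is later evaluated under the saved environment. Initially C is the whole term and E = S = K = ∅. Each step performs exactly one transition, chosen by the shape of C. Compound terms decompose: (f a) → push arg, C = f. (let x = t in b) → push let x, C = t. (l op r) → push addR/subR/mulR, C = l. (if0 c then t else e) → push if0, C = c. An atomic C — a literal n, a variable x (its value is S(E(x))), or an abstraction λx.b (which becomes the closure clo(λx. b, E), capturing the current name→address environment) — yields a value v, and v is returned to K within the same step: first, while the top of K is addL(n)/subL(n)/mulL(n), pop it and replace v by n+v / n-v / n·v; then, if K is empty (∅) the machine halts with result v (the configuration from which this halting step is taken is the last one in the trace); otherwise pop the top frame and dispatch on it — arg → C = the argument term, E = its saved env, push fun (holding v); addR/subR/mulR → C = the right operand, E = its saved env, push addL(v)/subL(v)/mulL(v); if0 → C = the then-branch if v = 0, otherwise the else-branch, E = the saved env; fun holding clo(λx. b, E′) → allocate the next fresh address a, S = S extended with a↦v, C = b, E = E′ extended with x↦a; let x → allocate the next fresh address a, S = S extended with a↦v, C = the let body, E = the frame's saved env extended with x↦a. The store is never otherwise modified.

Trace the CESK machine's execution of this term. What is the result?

t=0: [C=(let v = (if0 -3 then 1 else 3) in ((λw. -2) -4)) | E=∅ | S=∅ | K=∅]
t=1: [C=(if0 -3 then 1 else 3) | E=∅ | S=∅ | K=[let v]]
t=2: [C=-3 | E=∅ | S=∅ | K=[if0 :: let v]]
t=3: [C=3 | E=∅ | S=∅ | K=[let v]]
t=4: [C=((λw. -2) -4) | E={v↦0} | S={0↦3} | K=∅]
t=5: [C=(λw. -2) | E={v↦0} | S={0↦3} | K=[arg]]
t=6: [C=-4 | E={v↦0} | S={0↦3} | K=[fun]]
t=7: [C=-2 | E={w↦1, v↦0} | S={0↦3, 1↦-4} | K=∅]
→ final value -2

Answer: -2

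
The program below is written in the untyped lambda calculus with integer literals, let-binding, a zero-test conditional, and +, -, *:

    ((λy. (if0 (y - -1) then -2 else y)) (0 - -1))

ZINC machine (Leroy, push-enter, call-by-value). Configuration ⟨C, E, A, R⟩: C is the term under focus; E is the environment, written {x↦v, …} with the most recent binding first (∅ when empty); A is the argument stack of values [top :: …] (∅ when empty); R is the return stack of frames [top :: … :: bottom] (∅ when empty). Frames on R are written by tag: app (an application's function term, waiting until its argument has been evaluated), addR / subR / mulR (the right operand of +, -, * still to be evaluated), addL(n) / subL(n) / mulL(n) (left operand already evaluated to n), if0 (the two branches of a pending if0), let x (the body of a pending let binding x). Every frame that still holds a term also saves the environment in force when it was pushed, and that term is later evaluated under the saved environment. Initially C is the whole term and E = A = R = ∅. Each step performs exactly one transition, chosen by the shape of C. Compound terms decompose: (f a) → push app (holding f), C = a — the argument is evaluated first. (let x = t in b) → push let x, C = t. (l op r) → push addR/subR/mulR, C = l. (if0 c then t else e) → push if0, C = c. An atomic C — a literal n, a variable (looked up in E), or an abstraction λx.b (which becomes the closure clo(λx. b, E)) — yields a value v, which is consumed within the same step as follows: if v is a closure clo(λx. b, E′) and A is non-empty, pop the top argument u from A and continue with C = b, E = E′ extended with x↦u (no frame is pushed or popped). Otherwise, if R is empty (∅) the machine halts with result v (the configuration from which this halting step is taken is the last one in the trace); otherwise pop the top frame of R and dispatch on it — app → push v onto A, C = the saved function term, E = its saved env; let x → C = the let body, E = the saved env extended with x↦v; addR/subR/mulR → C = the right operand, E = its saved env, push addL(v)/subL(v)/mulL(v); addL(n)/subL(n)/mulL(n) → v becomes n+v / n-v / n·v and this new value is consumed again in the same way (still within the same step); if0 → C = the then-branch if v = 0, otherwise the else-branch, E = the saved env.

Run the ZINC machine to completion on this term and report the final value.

[0] <C=((λy. (if0 (y - -1) then -2 else y)) (0 - -1)), E=∅, A=∅, R=∅>
[1] <C=(0 - -1), E=∅, A=∅, R=[app]>
[2] <C=0, E=∅, A=∅, R=[subR :: app]>
[3] <C=-1, E=∅, A=∅, R=[subL(0) :: app]>
[4] <C=(λy. (if0 (y - -1) then -2 else y)), E=∅, A=[1], R=∅>
[5] <C=(if0 (y - -1) then -2 else y), E={y↦1}, A=∅, R=∅>
[6] <C=(y - -1), E={y↦1}, A=∅, R=[if0]>
[7] <C=y, E={y↦1}, A=∅, R=[subR :: if0]>
[8] <C=-1, E={y↦1}, A=∅, R=[subL(1) :: if0]>
[9] <C=y, E={y↦1}, A=∅, R=∅>
→ final value 1

Answer: 1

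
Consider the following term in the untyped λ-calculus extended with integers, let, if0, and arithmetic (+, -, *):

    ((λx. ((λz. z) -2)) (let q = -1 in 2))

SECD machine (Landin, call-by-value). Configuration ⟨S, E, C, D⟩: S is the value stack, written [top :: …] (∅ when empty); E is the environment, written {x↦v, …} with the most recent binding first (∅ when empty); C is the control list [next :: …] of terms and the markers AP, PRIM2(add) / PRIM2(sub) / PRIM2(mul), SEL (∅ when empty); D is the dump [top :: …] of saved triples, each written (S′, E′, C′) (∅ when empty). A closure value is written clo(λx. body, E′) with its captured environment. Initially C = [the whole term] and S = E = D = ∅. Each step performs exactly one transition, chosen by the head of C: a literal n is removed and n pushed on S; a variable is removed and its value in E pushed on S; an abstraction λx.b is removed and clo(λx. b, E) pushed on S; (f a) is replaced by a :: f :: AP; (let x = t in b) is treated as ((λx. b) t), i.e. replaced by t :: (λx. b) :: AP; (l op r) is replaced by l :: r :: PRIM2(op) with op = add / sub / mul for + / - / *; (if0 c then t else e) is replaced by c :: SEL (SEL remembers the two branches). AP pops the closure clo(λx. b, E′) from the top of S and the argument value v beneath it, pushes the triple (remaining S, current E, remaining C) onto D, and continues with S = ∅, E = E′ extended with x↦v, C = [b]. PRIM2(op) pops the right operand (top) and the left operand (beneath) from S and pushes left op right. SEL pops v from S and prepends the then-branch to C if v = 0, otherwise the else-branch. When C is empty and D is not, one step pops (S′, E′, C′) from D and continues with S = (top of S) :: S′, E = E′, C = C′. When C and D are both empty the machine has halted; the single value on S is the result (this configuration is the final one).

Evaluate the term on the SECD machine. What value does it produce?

Answer: -2

Derivation:
step 0: <S=∅, E=∅, C=[((λx. ((λz. z) -2)) (let q = -1 in 2))], D=∅>
step 1: <S=∅, E=∅, C=[(let q = -1 in 2) :: (λx. ((λz. z) -2)) :: AP], D=∅>
step 2: <S=∅, E=∅, C=[-1 :: (λq. 2) :: AP :: (λx. ((λz. z) -2)) :: AP], D=∅>
step 3: <S=[-1], E=∅, C=[(λq. 2) :: AP :: (λx. ((λz. z) -2)) :: AP], D=∅>
step 4: <S=[clo(λq. 2, ∅) :: -1], E=∅, C=[AP :: (λx. ((λz. z) -2)) :: AP], D=∅>
step 5: <S=∅, E={q↦-1}, C=[2], D=[(∅, ∅, [(λx. ((λz. z) -2)) :: AP])]>
step 6: <S=[2], E={q↦-1}, C=∅, D=[(∅, ∅, [(λx. ((λz. z) -2)) :: AP])]>
step 7: <S=[2], E=∅, C=[(λx. ((λz. z) -2)) :: AP], D=∅>
step 8: <S=[clo(λx. ((λz. z) -2), ∅) :: 2], E=∅, C=[AP], D=∅>
step 9: <S=∅, E={x↦2}, C=[((λz. z) -2)], D=[(∅, ∅, ∅)]>
step 10: <S=∅, E={x↦2}, C=[-2 :: (λz. z) :: AP], D=[(∅, ∅, ∅)]>
step 11: <S=[-2], E={x↦2}, C=[(λz. z) :: AP], D=[(∅, ∅, ∅)]>
step 12: <S=[clo(λz. z, {x↦2}) :: -2], E={x↦2}, C=[AP], D=[(∅, ∅, ∅)]>
step 13: <S=∅, E={z↦-2, x↦2}, C=[z], D=[(∅, {x↦2}, ∅) :: (∅, ∅, ∅)]>
step 14: <S=[-2], E={z↦-2, x↦2}, C=∅, D=[(∅, {x↦2}, ∅) :: (∅, ∅, ∅)]>
step 15: <S=[-2], E={x↦2}, C=∅, D=[(∅, ∅, ∅)]>
step 16: <S=[-2], E=∅, C=∅, D=∅>
→ final value -2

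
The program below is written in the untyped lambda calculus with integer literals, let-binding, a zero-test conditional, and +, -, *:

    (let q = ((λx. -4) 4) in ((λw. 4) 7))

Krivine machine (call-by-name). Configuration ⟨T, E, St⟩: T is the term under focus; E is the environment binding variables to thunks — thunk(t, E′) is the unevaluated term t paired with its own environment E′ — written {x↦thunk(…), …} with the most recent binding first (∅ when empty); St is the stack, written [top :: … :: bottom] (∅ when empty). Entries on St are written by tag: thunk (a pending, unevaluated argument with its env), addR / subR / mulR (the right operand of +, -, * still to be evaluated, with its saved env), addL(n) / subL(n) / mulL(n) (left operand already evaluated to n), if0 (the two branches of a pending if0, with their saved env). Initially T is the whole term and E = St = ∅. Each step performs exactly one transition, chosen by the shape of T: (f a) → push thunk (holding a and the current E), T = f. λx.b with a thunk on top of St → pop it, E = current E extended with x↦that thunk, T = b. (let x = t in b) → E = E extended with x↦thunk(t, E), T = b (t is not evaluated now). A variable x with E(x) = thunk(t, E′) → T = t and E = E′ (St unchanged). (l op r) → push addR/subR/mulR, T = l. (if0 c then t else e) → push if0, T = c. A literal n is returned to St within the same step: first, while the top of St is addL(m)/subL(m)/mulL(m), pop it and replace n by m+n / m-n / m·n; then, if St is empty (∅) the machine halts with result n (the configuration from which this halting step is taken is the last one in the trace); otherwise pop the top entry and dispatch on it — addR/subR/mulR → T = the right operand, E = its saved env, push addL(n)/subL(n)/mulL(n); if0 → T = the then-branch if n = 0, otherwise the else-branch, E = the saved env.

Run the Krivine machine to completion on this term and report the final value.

Answer: 4

Machine steps:
step 0: [T=(let q = ((λx. -4) 4) in ((λw. 4) 7)) | E=∅ | St=∅]
step 1: [T=((λw. 4) 7) | E={q↦thunk(((λx. -4) 4), ∅)} | St=∅]
step 2: [T=(λw. 4) | E={q↦thunk(((λx. -4) 4), ∅)} | St=[thunk]]
step 3: [T=4 | E={w↦thunk(7, {q↦thunk(((λx. -4) 4), ∅)}), q↦thunk(((λx. -4) 4), ∅)} | St=∅]
→ final value 4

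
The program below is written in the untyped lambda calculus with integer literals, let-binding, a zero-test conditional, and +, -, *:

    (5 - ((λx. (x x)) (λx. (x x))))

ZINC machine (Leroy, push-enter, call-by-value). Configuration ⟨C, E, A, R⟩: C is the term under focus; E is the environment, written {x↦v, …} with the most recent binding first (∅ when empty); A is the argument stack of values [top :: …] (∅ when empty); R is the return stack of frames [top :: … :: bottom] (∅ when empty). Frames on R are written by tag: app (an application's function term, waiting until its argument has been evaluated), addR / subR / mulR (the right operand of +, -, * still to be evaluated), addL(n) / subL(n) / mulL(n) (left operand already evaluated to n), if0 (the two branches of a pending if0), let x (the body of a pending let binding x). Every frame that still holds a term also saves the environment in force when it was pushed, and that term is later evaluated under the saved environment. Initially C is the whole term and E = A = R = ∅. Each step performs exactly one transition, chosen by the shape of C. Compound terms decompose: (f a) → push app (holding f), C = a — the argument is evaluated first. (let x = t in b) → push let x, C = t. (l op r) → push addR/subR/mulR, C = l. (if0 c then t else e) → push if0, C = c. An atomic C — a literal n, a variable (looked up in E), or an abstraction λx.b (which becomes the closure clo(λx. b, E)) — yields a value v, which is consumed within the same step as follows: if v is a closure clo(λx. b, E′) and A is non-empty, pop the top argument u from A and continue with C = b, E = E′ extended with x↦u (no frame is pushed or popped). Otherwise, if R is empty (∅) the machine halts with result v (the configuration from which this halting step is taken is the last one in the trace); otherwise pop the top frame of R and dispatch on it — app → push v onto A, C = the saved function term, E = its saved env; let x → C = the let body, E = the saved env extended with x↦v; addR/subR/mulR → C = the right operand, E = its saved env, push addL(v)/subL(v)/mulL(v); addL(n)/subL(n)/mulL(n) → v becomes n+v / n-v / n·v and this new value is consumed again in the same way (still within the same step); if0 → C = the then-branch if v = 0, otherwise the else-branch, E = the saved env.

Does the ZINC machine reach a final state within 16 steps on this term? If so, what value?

0. <C=(5 - ((λx. (x x)) (λx. (x x)))), E=∅, A=∅, R=∅>
1. <C=5, E=∅, A=∅, R=[subR]>
2. <C=((λx. (x x)) (λx. (x x))), E=∅, A=∅, R=[subL(5)]>
3. <C=(λx. (x x)), E=∅, A=∅, R=[app :: subL(5)]>
4. <C=(λx. (x x)), E=∅, A=[clo(λx. (x x), ∅)], R=[subL(5)]>
5. <C=(x x), E={x↦clo(λx. (x x), ∅)}, A=∅, R=[subL(5)]>
6. <C=x, E={x↦clo(λx. (x x), ∅)}, A=∅, R=[app :: subL(5)]>
7. <C=x, E={x↦clo(λx. (x x), ∅)}, A=[clo(λx. (x x), ∅)], R=[subL(5)]>
… configuration repeats with period 3 (steps 5–7 recur indefinitely) …

Answer: DIVERGES (no final state within 16 steps)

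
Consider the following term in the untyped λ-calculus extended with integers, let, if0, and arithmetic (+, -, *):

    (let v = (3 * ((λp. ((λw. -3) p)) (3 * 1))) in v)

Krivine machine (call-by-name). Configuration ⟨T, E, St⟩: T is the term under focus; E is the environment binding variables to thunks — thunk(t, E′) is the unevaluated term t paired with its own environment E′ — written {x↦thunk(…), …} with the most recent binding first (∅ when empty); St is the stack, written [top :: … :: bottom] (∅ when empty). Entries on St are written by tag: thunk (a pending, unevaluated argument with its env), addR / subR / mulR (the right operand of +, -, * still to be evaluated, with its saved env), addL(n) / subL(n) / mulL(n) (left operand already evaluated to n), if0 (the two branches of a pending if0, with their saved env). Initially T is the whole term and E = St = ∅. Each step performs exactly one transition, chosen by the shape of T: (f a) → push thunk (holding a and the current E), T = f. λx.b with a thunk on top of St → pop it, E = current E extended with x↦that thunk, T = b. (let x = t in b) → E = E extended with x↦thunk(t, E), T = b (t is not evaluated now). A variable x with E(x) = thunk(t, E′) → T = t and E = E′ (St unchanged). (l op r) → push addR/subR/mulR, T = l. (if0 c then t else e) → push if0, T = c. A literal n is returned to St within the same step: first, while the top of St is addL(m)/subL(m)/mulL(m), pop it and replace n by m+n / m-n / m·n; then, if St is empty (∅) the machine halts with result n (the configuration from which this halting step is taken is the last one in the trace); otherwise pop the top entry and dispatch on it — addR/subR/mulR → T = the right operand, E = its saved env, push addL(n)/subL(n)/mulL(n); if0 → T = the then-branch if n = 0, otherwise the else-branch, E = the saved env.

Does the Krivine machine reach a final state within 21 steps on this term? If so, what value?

[0] ⟨T=(let v = (3 * ((λp. ((λw. -3) p)) (3 * 1))) in v); E=∅; St=∅⟩
[1] ⟨T=v; E={v↦thunk((3 * ((λp. ((λw. -3) p)) (3 * 1))), ∅)}; St=∅⟩
[2] ⟨T=(3 * ((λp. ((λw. -3) p)) (3 * 1))); E=∅; St=∅⟩
[3] ⟨T=3; E=∅; St=[mulR]⟩
[4] ⟨T=((λp. ((λw. -3) p)) (3 * 1)); E=∅; St=[mulL(3)]⟩
[5] ⟨T=(λp. ((λw. -3) p)); E=∅; St=[thunk :: mulL(3)]⟩
[6] ⟨T=((λw. -3) p); E={p↦thunk((3 * 1), ∅)}; St=[mulL(3)]⟩
[7] ⟨T=(λw. -3); E={p↦thunk((3 * 1), ∅)}; St=[thunk :: mulL(3)]⟩
[8] ⟨T=-3; E={w↦thunk(p, {p↦thunk((3 * 1), ∅)}), p↦thunk((3 * 1), ∅)}; St=[mulL(3)]⟩
→ final value -9

Answer: -9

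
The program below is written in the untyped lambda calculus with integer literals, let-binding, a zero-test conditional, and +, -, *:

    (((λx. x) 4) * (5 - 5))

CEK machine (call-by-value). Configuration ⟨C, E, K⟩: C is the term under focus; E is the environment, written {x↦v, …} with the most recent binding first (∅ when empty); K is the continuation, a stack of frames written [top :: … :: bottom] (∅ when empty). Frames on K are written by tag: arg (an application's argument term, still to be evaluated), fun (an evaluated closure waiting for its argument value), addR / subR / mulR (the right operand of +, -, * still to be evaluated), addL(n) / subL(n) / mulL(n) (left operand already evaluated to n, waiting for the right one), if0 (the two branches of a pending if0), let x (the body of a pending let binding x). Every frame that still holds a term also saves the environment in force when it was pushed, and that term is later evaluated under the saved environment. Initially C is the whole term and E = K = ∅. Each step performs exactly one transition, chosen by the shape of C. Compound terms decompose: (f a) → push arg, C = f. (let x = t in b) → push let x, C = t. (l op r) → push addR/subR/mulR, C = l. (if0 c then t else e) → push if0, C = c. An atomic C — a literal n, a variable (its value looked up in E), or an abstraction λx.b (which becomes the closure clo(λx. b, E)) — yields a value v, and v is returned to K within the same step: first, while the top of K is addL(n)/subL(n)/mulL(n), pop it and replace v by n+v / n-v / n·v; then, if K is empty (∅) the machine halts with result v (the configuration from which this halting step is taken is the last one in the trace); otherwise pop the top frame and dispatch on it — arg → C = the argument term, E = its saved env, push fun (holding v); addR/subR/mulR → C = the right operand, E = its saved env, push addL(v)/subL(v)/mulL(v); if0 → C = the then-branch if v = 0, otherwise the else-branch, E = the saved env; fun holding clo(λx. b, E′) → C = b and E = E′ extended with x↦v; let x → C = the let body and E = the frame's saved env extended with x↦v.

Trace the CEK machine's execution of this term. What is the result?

Answer: 0

Derivation:
0. [C=(((λx. x) 4) * (5 - 5)) | E=∅ | K=∅]
1. [C=((λx. x) 4) | E=∅ | K=[mulR]]
2. [C=(λx. x) | E=∅ | K=[arg :: mulR]]
3. [C=4 | E=∅ | K=[fun :: mulR]]
4. [C=x | E={x↦4} | K=[mulR]]
5. [C=(5 - 5) | E=∅ | K=[mulL(4)]]
6. [C=5 | E=∅ | K=[subR :: mulL(4)]]
7. [C=5 | E=∅ | K=[subL(5) :: mulL(4)]]
→ final value 0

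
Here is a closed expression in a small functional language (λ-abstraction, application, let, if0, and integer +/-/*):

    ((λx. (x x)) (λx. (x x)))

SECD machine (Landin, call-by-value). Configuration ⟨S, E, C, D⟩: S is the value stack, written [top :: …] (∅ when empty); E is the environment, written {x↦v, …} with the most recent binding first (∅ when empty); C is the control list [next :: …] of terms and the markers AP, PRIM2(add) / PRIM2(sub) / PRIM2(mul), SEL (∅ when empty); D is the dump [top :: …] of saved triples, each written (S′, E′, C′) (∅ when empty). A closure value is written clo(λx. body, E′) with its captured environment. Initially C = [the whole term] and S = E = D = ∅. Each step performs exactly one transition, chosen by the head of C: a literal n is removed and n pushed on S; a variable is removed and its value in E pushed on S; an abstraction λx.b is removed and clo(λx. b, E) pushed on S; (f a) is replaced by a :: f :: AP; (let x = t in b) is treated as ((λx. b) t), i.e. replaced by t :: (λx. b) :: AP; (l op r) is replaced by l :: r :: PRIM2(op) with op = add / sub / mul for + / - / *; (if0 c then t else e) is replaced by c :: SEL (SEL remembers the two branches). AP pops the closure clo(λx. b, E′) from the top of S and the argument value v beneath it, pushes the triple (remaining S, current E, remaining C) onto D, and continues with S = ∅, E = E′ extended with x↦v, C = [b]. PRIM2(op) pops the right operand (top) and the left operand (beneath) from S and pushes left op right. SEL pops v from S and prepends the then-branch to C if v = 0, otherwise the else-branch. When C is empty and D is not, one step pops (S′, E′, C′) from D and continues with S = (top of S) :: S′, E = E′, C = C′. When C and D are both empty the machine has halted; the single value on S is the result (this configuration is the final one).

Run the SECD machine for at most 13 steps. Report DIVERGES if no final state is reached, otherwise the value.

t=0: [S=∅ | E=∅ | C=[((λx. (x x)) (λx. (x x)))] | D=∅]
t=1: [S=∅ | E=∅ | C=[(λx. (x x)) :: (λx. (x x)) :: AP] | D=∅]
t=2: [S=[clo(λx. (x x), ∅)] | E=∅ | C=[(λx. (x x)) :: AP] | D=∅]
t=3: [S=[clo(λx. (x x), ∅) :: clo(λx. (x x), ∅)] | E=∅ | C=[AP] | D=∅]
t=4: [S=∅ | E={x↦clo(λx. (x x), ∅)} | C=[(x x)] | D=[(∅, ∅, ∅)]]
t=5: [S=∅ | E={x↦clo(λx. (x x), ∅)} | C=[x :: x :: AP] | D=[(∅, ∅, ∅)]]
t=6: [S=[clo(λx. (x x), ∅)] | E={x↦clo(λx. (x x), ∅)} | C=[x :: AP] | D=[(∅, ∅, ∅)]]
t=7: [S=[clo(λx. (x x), ∅) :: clo(λx. (x x), ∅)] | E={x↦clo(λx. (x x), ∅)} | C=[AP] | D=[(∅, ∅, ∅)]]
t=8: [S=∅ | E={x↦clo(λx. (x x), ∅)} | C=[(x x)] | D=[(∅, {x↦clo(λx. (x x), ∅)}, ∅) :: (∅, ∅, ∅)]]
t=9: [S=∅ | E={x↦clo(λx. (x x), ∅)} | C=[x :: x :: AP] | D=[(∅, {x↦clo(λx. (x x), ∅)}, ∅) :: (∅, ∅, ∅)]]
t=10: [S=[clo(λx. (x x), ∅)] | E={x↦clo(λx. (x x), ∅)} | C=[x :: AP] | D=[(∅, {x↦clo(λx. (x x), ∅)}, ∅) :: (∅, ∅, ∅)]]
t=11: [S=[clo(λx. (x x), ∅) :: clo(λx. (x x), ∅)] | E={x↦clo(λx. (x x), ∅)} | C=[AP] | D=[(∅, {x↦clo(λx. (x x), ∅)}, ∅) :: (∅, ∅, ∅)]]
t=12: [S=∅ | E={x↦clo(λx. (x x), ∅)} | C=[(x x)] | D=[(∅, {x↦clo(λx. (x x), ∅)}, ∅) :: (∅, {x↦clo(λx. (x x), ∅)}, ∅) :: (∅, ∅, ∅)]]
t=13: [S=∅ | E={x↦clo(λx. (x x), ∅)} | C=[x :: x :: AP] | D=[(∅, {x↦clo(λx. (x x), ∅)}, ∅) :: (∅, {x↦clo(λx. (x x), ∅)}, ∅) :: (∅, ∅, ∅)]]
→ 13 transitions taken and the configuration is still not final: no result within 13 steps

Answer: DIVERGES (no final state within 13 steps)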